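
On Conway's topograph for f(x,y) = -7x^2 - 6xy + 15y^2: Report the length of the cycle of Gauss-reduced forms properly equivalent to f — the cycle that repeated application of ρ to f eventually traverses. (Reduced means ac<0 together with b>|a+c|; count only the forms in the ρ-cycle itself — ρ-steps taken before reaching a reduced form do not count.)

D = 456, ⌊√D⌋ = 21
descent: ρ → (15,6,-7)
descent: ρ → (-7,8,14)  [lands on river]
river: ρ → (14,20,-1)
river: ρ → (-1,20,14)
river: ρ → (14,8,-7)
river: ρ → (-7,20,2)
river: ρ → (2,20,-7)
ρ-cycle length = 6 (tail of 2 descent steps not counted)

6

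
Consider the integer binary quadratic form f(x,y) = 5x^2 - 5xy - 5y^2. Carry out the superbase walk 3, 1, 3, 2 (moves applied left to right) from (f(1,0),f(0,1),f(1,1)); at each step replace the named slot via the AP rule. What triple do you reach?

start (5,-5,-5) = (f(1,0),f(0,1),f(1,1))
replace slot 3: 2·(5+(-5)) − (-5) = 5 → (5,-5,5)
replace slot 1: 2·((-5)+5) − 5 = -5 → (-5,-5,5)
replace slot 3: 2·((-5)+(-5)) − 5 = -25 → (-5,-5,-25)
replace slot 2: 2·((-5)+(-25)) − (-5) = -55 → (-5,-55,-25)

-5,-55,-25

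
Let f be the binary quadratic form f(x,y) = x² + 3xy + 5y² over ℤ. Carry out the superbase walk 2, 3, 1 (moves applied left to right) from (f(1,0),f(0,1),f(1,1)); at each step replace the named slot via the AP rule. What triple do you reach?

start (1,5,9) = (f(1,0),f(0,1),f(1,1))
replace slot 2: 2·(1+9) − 5 = 15 → (1,15,9)
replace slot 3: 2·(1+15) − 9 = 23 → (1,15,23)
replace slot 1: 2·(15+23) − 1 = 75 → (75,15,23)

75,15,23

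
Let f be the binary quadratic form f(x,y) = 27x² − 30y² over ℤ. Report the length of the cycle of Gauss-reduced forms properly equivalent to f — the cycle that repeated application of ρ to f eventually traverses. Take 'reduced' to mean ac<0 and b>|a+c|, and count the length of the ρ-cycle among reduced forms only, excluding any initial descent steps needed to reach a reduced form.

D = 3240, ⌊√D⌋ = 56
descent: ρ → (-30,0,27)
descent: ρ → (27,54,-3)  [lands on river]
river: ρ → (-3,54,27)
ρ-cycle length = 2 (tail of 2 descent steps not counted)

2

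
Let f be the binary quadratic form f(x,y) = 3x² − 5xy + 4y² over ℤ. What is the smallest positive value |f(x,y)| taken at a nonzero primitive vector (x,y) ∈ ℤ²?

translate: b→1 (≡-5 mod 6), so (3,-5,4)→(3,1,2)
flip: (3,1,2)→(2,-1,3)
reduced (well bottom): (2,-1,3) with a≤c, −a<b≤a
well minimum = a = 2

2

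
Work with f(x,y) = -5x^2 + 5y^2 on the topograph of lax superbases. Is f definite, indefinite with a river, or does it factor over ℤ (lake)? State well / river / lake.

D = b²−4ac = 0² − 4·(-5)·5 = 100
D = 10² is a perfect square ⇒ form factors over ℤ ⇒ lakes

lake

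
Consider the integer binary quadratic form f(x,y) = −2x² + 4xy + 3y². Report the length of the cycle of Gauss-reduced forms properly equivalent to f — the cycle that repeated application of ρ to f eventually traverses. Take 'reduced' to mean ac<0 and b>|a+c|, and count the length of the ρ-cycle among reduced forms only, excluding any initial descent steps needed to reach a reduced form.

D = 40, ⌊√D⌋ = 6
river: ρ → (3,2,-3)
river: ρ → (-3,4,2)
river: ρ → (2,4,-3)
river: ρ → (-3,2,3)
river: ρ → (3,4,-2)
river: ρ → (-2,4,3)
ρ-cycle length = 6 (tail of 0 descent steps not counted)

6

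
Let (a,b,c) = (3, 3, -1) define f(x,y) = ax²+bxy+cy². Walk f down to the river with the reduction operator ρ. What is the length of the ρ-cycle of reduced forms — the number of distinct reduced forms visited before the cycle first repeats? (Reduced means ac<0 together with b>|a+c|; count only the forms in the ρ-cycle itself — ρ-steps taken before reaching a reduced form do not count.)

D = 21, ⌊√D⌋ = 4
river: ρ → (-1,3,3)
river: ρ → (3,3,-1)
ρ-cycle length = 2 (tail of 0 descent steps not counted)

2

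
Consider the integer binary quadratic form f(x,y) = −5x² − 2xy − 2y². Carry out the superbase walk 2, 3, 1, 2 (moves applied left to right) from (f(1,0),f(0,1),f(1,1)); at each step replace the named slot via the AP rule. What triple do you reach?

start (-5,-2,-9) = (f(1,0),f(0,1),f(1,1))
replace slot 2: 2·((-5)+(-9)) − (-2) = -26 → (-5,-26,-9)
replace slot 3: 2·((-5)+(-26)) − (-9) = -53 → (-5,-26,-53)
replace slot 1: 2·((-26)+(-53)) − (-5) = -153 → (-153,-26,-53)
replace slot 2: 2·((-153)+(-53)) − (-26) = -386 → (-153,-386,-53)

-153,-386,-53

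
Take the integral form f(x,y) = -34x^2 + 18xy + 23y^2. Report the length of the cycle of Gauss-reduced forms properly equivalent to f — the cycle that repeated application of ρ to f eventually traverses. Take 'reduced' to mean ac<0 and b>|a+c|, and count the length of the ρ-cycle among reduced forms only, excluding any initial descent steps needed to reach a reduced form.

D = 3452, ⌊√D⌋ = 58
river: ρ → (23,28,-29)
river: ρ → (-29,30,22)
river: ρ → (22,58,-1)
river: ρ → (-1,58,22)
river: ρ → (22,30,-29)
river: ρ → (-29,28,23)
river: ρ → (23,18,-34)
river: ρ → (-34,50,7)
river: ρ → (7,48,-41)
river: ρ → (-41,34,14)
river: ρ → (14,50,-17)
river: ρ → (-17,52,11)
river: ρ → (11,58,-2)
river: ρ → (-2,58,11)
river: ρ → (11,52,-17)
river: ρ → (-17,50,14)
river: ρ → (14,34,-41)
river: ρ → (-41,48,7)
river: ρ → (7,50,-34)
river: ρ → (-34,18,23)
ρ-cycle length = 20 (tail of 0 descent steps not counted)

20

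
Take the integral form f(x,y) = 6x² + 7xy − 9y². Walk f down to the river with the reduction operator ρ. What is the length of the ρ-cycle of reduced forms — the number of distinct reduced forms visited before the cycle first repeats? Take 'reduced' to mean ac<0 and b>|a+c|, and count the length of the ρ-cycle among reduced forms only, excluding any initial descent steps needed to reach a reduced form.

D = 265, ⌊√D⌋ = 16
river: ρ → (-9,11,4)
river: ρ → (4,13,-6)
river: ρ → (-6,11,6)
river: ρ → (6,13,-4)
river: ρ → (-4,11,9)
river: ρ → (9,7,-6)
river: ρ → (-6,5,10)
river: ρ → (10,15,-1)
river: ρ → (-1,15,10)
river: ρ → (10,5,-6)
river: ρ → (-6,7,9)
river: ρ → (9,11,-4)
river: ρ → (-4,13,6)
river: ρ → (6,11,-6)
river: ρ → (-6,13,4)
river: ρ → (4,11,-9)
river: ρ → (-9,7,6)
river: ρ → (6,5,-10)
river: ρ → (-10,15,1)
river: ρ → (1,15,-10)
river: ρ → (-10,5,6)
river: ρ → (6,7,-9)
ρ-cycle length = 22 (tail of 0 descent steps not counted)

22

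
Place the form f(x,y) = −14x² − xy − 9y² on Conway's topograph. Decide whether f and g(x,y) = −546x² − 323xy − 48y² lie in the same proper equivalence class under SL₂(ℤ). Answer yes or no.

D₁ = -503, D₂ = -503
f is negative-definite; reduce −f:
−f: flip: (14,1,9)→(9,-1,14)
−f: reduced (well bottom): (9,-1,14) with a≤c, −a<b≤a
flip sign back: reduced form of f is (-9,1,-14)
g is negative-definite; reduce −g:
−g: flip: (546,323,48)→(48,-323,546)
−g: translate: b→-35 (≡-323 mod 96), so (48,-323,546)→(48,-35,9)
−g: flip: (48,-35,9)→(9,35,48)
−g: translate: b→-1 (≡35 mod 18), so (9,35,48)→(9,-1,14)
−g: reduced (well bottom): (9,-1,14) with a≤c, −a<b≤a
flip sign back: reduced form of g is (-9,1,-14)
reduced forms (-9, 1, -14) vs (-9, 1, -14) ⇒ equivalent

yes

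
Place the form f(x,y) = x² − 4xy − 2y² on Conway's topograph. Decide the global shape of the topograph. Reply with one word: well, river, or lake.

D = b²−4ac = (-4)² − 4·1·(-2) = 24
D > 0 non-square ⇒ indefinite ⇒ periodic river

river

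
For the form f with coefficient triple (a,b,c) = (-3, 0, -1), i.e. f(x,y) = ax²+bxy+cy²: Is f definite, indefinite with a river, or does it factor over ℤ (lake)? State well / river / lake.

D = b²−4ac = 0² − 4·(-3)·(-1) = -12
D < 0 ⇒ definite ⇒ every region one sign ⇒ single well

well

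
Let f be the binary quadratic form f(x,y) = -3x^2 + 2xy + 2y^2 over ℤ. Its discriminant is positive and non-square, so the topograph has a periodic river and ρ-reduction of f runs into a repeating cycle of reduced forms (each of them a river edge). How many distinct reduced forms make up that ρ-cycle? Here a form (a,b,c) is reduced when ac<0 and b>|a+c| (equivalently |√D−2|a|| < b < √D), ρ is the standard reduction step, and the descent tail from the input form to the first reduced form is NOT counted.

D = 28, ⌊√D⌋ = 5
river: ρ → (2,2,-3)
river: ρ → (-3,4,1)
river: ρ → (1,4,-3)
river: ρ → (-3,2,2)
ρ-cycle length = 4 (tail of 0 descent steps not counted)

4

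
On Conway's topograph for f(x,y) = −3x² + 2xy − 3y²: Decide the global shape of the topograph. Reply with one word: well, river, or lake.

D = b²−4ac = 2² − 4·(-3)·(-3) = -32
D < 0 ⇒ definite ⇒ every region one sign ⇒ single well

well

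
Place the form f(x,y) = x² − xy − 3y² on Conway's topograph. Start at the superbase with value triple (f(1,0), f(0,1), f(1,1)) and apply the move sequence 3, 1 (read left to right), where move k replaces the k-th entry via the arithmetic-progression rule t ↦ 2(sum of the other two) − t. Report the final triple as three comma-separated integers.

start (1,-3,-3) = (f(1,0),f(0,1),f(1,1))
replace slot 3: 2·(1+(-3)) − (-3) = -1 → (1,-3,-1)
replace slot 1: 2·((-3)+(-1)) − 1 = -9 → (-9,-3,-1)

-9,-3,-1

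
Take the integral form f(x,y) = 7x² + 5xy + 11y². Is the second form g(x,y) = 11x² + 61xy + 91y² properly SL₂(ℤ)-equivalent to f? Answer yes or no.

D₁ = -283, D₂ = -283
f: reduced (well bottom): (7,5,11) with a≤c, −a<b≤a
g: translate: b→-5 (≡61 mod 22), so (11,61,91)→(11,-5,7)
g: flip: (11,-5,7)→(7,5,11)
g: reduced (well bottom): (7,5,11) with a≤c, −a<b≤a
reduced forms (7, 5, 11) vs (7, 5, 11) ⇒ equivalent

yes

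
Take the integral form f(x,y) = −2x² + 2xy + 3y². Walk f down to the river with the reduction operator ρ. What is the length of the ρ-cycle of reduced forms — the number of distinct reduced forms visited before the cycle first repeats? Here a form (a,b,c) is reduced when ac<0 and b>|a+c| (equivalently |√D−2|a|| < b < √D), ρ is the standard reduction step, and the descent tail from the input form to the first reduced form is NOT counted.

D = 28, ⌊√D⌋ = 5
river: ρ → (3,4,-1)
river: ρ → (-1,4,3)
river: ρ → (3,2,-2)
river: ρ → (-2,2,3)
ρ-cycle length = 4 (tail of 0 descent steps not counted)

4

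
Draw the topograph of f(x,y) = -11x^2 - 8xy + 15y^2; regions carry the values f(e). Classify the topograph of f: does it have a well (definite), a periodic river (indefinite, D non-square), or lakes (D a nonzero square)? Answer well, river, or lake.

D = b²−4ac = (-8)² − 4·(-11)·15 = 724
D > 0 non-square ⇒ indefinite ⇒ periodic river

river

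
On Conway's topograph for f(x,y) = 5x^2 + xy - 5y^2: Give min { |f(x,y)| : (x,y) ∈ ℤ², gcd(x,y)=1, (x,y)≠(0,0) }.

river: ρ → (-5,9,1)
river: ρ → (1,9,-5)
river: ρ → (-5,1,5)
river: ρ → (5,9,-1)
river: ρ → (-1,9,5)
river: ρ → (5,1,-5)
closes: descent 0, river 6
min |a| on river = 1

1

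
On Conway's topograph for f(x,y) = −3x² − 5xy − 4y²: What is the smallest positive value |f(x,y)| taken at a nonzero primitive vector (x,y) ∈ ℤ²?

translate: b→-1 (≡5 mod 6), so (3,5,4)→(3,-1,2)
flip: (3,-1,2)→(2,1,3)
reduced (well bottom): (2,1,3) with a≤c, −a<b≤a
well minimum |f| = |-2| = 2 (negative-definite)

2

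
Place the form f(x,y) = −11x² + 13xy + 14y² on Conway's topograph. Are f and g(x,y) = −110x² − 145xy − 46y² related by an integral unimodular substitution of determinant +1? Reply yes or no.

D₁ = 785, D₂ = 785
river cycle of f (length 10): (14, 15, -10), (-10, 25, 4), (4, 23, -16), (-16, 9, 11), (11, 13, -14), (-14, 15, 10), (10, 25, -4), (-4, 23, 16), (16, 9, -11), (-11, 13, 14)
river cycle of g (length 10): (-4, 23, 16), (16, 9, -11), (-11, 13, 14), (14, 15, -10), (-10, 25, 4), (4, 23, -16), (-16, 9, 11), (11, 13, -14), (-14, 15, 10), (10, 25, -4)
cycles coincide ⇒ equivalent

yes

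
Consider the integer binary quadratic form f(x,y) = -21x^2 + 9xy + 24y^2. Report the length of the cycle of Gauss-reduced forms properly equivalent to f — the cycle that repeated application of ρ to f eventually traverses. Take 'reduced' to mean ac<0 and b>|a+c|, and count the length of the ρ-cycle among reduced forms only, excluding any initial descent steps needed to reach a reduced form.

D = 2097, ⌊√D⌋ = 45
river: ρ → (24,39,-6)
river: ρ → (-6,45,3)
river: ρ → (3,45,-6)
river: ρ → (-6,39,24)
river: ρ → (24,9,-21)
river: ρ → (-21,33,12)
river: ρ → (12,39,-12)
river: ρ → (-12,33,21)
river: ρ → (21,9,-24)
river: ρ → (-24,39,6)
river: ρ → (6,45,-3)
river: ρ → (-3,45,6)
river: ρ → (6,39,-24)
river: ρ → (-24,9,21)
river: ρ → (21,33,-12)
river: ρ → (-12,39,12)
river: ρ → (12,33,-21)
river: ρ → (-21,9,24)
ρ-cycle length = 18 (tail of 0 descent steps not counted)

18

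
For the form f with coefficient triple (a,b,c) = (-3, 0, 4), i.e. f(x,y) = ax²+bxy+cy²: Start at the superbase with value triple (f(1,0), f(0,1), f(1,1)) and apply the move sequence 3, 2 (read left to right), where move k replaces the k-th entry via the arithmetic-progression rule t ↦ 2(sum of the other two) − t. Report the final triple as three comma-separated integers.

start (-3,4,1) = (f(1,0),f(0,1),f(1,1))
replace slot 3: 2·((-3)+4) − 1 = 1 → (-3,4,1)
replace slot 2: 2·((-3)+1) − 4 = -8 → (-3,-8,1)

-3,-8,1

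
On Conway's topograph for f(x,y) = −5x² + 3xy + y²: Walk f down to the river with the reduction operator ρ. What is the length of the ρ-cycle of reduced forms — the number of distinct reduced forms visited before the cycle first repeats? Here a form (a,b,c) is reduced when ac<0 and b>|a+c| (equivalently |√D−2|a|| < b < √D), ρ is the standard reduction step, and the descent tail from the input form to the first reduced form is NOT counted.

D = 29, ⌊√D⌋ = 5
descent: ρ → (1,5,-1)  [lands on river]
river: ρ → (-1,5,1)
ρ-cycle length = 2 (tail of 1 descent step not counted)

2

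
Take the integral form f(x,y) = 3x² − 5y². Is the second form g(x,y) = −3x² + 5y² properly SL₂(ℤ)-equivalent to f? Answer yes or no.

D₁ = 60, D₂ = 60
river cycle of f (length 2): (3, 6, -2), (-2, 6, 3)
river cycle of g (length 2): (-3, 6, 2), (2, 6, -3)
cycles differ ⇒ inequivalent

no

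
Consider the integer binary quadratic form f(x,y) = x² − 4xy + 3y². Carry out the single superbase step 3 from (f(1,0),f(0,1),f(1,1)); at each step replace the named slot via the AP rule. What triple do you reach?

start (1,3,0) = (f(1,0),f(0,1),f(1,1))
replace slot 3: 2·(1+3) − 0 = 8 → (1,3,8)

1,3,8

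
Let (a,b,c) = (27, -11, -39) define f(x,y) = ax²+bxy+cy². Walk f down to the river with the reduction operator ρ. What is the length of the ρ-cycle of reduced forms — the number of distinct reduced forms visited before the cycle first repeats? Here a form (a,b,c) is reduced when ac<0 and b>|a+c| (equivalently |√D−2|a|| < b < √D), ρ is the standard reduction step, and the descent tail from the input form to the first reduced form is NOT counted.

D = 4333, ⌊√D⌋ = 65
descent: ρ → (-39,11,27)
descent: ρ → (27,43,-23)  [lands on river]
river: ρ → (-23,49,21)
river: ρ → (21,35,-37)
river: ρ → (-37,39,19)
river: ρ → (19,37,-39)
river: ρ → (-39,41,17)
river: ρ → (17,61,-9)
river: ρ → (-9,65,3)
river: ρ → (3,61,-51)
river: ρ → (-51,41,13)
river: ρ → (13,63,-7)
river: ρ → (-7,63,13)
river: ρ → (13,41,-51)
river: ρ → (-51,61,3)
river: ρ → (3,65,-9)
river: ρ → (-9,61,17)
river: ρ → (17,41,-39)
river: ρ → (-39,37,19)
river: ρ → (19,39,-37)
river: ρ → (-37,35,21)
river: ρ → (21,49,-23)
river: ρ → (-23,43,27)
river: ρ → (27,65,-1)
river: ρ → (-1,65,27)
ρ-cycle length = 24 (tail of 2 descent steps not counted)

24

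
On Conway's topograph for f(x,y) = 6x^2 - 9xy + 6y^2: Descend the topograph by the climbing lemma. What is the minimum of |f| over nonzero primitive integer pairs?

translate: b→3 (≡-9 mod 12), so (6,-9,6)→(6,3,3)
flip: (6,3,3)→(3,-3,6)
translate: b→3 (≡-3 mod 6), so (3,-3,6)→(3,3,6)
reduced (well bottom): (3,3,6) with a≤c, −a<b≤a
well minimum = a = 3

3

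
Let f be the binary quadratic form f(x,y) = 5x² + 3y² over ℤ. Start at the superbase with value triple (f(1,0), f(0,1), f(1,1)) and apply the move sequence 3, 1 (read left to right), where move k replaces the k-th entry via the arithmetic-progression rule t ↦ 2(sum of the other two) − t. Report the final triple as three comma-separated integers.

start (5,3,8) = (f(1,0),f(0,1),f(1,1))
replace slot 3: 2·(5+3) − 8 = 8 → (5,3,8)
replace slot 1: 2·(3+8) − 5 = 17 → (17,3,8)

17,3,8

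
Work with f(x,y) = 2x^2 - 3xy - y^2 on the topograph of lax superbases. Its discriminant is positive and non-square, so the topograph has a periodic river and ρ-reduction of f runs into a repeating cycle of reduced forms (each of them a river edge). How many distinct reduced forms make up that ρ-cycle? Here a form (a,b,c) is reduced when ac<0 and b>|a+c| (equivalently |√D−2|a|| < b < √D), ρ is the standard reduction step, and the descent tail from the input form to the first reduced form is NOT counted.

D = 17, ⌊√D⌋ = 4
descent: ρ → (-1,3,2)  [lands on river]
river: ρ → (2,1,-2)
river: ρ → (-2,3,1)
river: ρ → (1,3,-2)
river: ρ → (-2,1,2)
river: ρ → (2,3,-1)
ρ-cycle length = 6 (tail of 1 descent step not counted)

6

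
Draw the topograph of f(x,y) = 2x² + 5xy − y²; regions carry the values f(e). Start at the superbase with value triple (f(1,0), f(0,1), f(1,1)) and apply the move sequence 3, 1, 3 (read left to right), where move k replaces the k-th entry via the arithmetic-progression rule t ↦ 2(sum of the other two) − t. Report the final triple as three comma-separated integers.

start (2,-1,6) = (f(1,0),f(0,1),f(1,1))
replace slot 3: 2·(2+(-1)) − 6 = -4 → (2,-1,-4)
replace slot 1: 2·((-1)+(-4)) − 2 = -12 → (-12,-1,-4)
replace slot 3: 2·((-12)+(-1)) − (-4) = -22 → (-12,-1,-22)

-12,-1,-22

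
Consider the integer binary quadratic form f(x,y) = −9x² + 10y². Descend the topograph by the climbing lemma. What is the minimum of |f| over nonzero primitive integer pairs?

descent: ρ → (10,0,-9)
descent: ρ → (-9,18,1)  [lands on river]
river: ρ → (1,18,-9)
closes: descent 2, river 2
min |a| on river = 1

1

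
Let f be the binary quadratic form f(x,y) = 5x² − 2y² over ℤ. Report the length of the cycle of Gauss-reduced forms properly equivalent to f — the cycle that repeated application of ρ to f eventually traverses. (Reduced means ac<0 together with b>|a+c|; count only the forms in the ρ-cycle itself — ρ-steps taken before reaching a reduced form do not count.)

D = 40, ⌊√D⌋ = 6
descent: ρ → (-2,4,3)  [lands on river]
river: ρ → (3,2,-3)
river: ρ → (-3,4,2)
river: ρ → (2,4,-3)
river: ρ → (-3,2,3)
river: ρ → (3,4,-2)
ρ-cycle length = 6 (tail of 1 descent step not counted)

6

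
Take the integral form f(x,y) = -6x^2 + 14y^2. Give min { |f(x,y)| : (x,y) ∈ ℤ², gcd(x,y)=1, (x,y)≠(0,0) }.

descent: ρ → (14,0,-6)
descent: ρ → (-6,12,8)  [lands on river]
river: ρ → (8,4,-10)
river: ρ → (-10,16,2)
river: ρ → (2,16,-10)
river: ρ → (-10,4,8)
river: ρ → (8,12,-6)
closes: descent 2, river 6
min |a| on river = 2

2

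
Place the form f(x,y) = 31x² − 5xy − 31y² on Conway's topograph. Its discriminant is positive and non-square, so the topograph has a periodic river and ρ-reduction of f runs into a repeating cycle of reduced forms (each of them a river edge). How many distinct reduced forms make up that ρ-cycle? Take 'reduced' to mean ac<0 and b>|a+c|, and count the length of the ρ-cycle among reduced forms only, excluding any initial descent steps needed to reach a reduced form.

D = 3869, ⌊√D⌋ = 62
descent: ρ → (-31,5,31)  [lands on river]
river: ρ → (31,57,-5)
river: ρ → (-5,53,53)
river: ρ → (53,53,-5)
river: ρ → (-5,57,31)
river: ρ → (31,5,-31)
river: ρ → (-31,57,5)
river: ρ → (5,53,-53)
river: ρ → (-53,53,5)
river: ρ → (5,57,-31)
ρ-cycle length = 10 (tail of 1 descent step not counted)

10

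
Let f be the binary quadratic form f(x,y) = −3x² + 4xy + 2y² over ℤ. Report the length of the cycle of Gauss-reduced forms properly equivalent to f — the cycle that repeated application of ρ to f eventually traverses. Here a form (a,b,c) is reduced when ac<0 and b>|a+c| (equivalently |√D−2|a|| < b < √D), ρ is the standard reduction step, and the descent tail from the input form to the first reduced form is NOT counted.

D = 40, ⌊√D⌋ = 6
river: ρ → (2,4,-3)
river: ρ → (-3,2,3)
river: ρ → (3,4,-2)
river: ρ → (-2,4,3)
river: ρ → (3,2,-3)
river: ρ → (-3,4,2)
ρ-cycle length = 6 (tail of 0 descent steps not counted)

6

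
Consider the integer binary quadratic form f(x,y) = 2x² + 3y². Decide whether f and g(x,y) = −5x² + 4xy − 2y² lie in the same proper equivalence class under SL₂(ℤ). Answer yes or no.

D₁ = -24, D₂ = -24
f: reduced (well bottom): (2,0,3) with a≤c, −a<b≤a
g is negative-definite; reduce −g:
−g: flip: (5,-4,2)→(2,4,5)
−g: translate: b→0 (≡4 mod 4), so (2,4,5)→(2,0,3)
−g: reduced (well bottom): (2,0,3) with a≤c, −a<b≤a
flip sign back: reduced form of g is (-2,0,-3)
reduced forms (2, 0, 3) vs (-2, 0, -3) ⇒ inequivalent

no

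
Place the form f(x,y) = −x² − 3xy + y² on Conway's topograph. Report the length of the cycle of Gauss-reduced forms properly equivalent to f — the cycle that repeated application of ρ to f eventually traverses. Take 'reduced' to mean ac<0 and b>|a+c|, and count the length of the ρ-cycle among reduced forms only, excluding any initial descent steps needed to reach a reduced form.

D = 13, ⌊√D⌋ = 3
descent: ρ → (1,3,-1)  [lands on river]
river: ρ → (-1,3,1)
ρ-cycle length = 2 (tail of 1 descent step not counted)

2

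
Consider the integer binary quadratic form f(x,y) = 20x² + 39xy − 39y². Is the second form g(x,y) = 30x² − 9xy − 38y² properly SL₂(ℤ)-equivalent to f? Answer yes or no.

D₁ = 4641, D₂ = 4641
river cycle of f (length 8): (-39, 39, 20), (20, 41, -37), (-37, 33, 24), (24, 63, -7), (-7, 63, 24), (24, 33, -37), (-37, 41, 20), (20, 39, -39)
river cycle of g (length 6): (-38, 9, 30), (30, 51, -17), (-17, 51, 30), (30, 9, -38), (-38, 67, 1), (1, 67, -38)
cycles differ ⇒ inequivalent

no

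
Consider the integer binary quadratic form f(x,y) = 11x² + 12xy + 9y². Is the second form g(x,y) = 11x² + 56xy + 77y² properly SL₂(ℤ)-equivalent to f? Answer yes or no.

D₁ = -252, D₂ = -252
f: translate: b→-10 (≡12 mod 22), so (11,12,9)→(11,-10,8)
f: flip: (11,-10,8)→(8,10,11)
f: translate: b→-6 (≡10 mod 16), so (8,10,11)→(8,-6,9)
f: reduced (well bottom): (8,-6,9) with a≤c, −a<b≤a
g: translate: b→-10 (≡56 mod 22), so (11,56,77)→(11,-10,8)
g: flip: (11,-10,8)→(8,10,11)
g: translate: b→-6 (≡10 mod 16), so (8,10,11)→(8,-6,9)
g: reduced (well bottom): (8,-6,9) with a≤c, −a<b≤a
reduced forms (8, -6, 9) vs (8, -6, 9) ⇒ equivalent

yes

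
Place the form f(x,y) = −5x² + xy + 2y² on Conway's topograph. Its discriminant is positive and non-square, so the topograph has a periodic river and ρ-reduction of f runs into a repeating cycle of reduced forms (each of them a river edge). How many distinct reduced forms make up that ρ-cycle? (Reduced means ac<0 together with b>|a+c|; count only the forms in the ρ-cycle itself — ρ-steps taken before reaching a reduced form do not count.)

D = 41, ⌊√D⌋ = 6
descent: ρ → (2,3,-4)  [lands on river]
river: ρ → (-4,5,1)
river: ρ → (1,5,-4)
river: ρ → (-4,3,2)
river: ρ → (2,5,-2)
river: ρ → (-2,3,4)
river: ρ → (4,5,-1)
river: ρ → (-1,5,4)
river: ρ → (4,3,-2)
river: ρ → (-2,5,2)
ρ-cycle length = 10 (tail of 1 descent step not counted)

10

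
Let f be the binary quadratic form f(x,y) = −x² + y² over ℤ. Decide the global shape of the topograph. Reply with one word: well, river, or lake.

D = b²−4ac = 0² − 4·(-1)·1 = 4
D = 2² is a perfect square ⇒ form factors over ℤ ⇒ lakes

lake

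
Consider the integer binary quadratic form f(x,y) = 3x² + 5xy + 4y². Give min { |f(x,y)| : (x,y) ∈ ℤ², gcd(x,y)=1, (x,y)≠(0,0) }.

translate: b→-1 (≡5 mod 6), so (3,5,4)→(3,-1,2)
flip: (3,-1,2)→(2,1,3)
reduced (well bottom): (2,1,3) with a≤c, −a<b≤a
well minimum = a = 2

2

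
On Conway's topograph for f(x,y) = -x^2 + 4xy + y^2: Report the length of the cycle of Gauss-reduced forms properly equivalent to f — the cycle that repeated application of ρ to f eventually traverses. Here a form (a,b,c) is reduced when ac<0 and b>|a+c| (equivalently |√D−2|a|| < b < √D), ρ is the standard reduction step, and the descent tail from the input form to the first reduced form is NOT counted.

D = 20, ⌊√D⌋ = 4
river: ρ → (1,4,-1)
river: ρ → (-1,4,1)
ρ-cycle length = 2 (tail of 0 descent steps not counted)

2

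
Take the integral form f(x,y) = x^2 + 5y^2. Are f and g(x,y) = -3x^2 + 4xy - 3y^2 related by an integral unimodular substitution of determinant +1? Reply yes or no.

D₁ = -20, D₂ = -20
f: reduced (well bottom): (1,0,5) with a≤c, −a<b≤a
g is negative-definite; reduce −g:
−g: translate: b→2 (≡-4 mod 6), so (3,-4,3)→(3,2,2)
−g: flip: (3,2,2)→(2,-2,3)
−g: translate: b→2 (≡-2 mod 4), so (2,-2,3)→(2,2,3)
−g: reduced (well bottom): (2,2,3) with a≤c, −a<b≤a
flip sign back: reduced form of g is (-2,-2,-3)
reduced forms (1, 0, 5) vs (-2, -2, -3) ⇒ inequivalent

no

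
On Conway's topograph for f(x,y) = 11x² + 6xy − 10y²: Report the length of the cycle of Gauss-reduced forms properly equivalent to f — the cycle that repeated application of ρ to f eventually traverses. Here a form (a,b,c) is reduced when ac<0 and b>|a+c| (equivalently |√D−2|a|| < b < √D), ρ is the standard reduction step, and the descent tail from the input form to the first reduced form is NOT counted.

D = 476, ⌊√D⌋ = 21
river: ρ → (-10,14,7)
river: ρ → (7,14,-10)
river: ρ → (-10,6,11)
river: ρ → (11,16,-5)
river: ρ → (-5,14,14)
river: ρ → (14,14,-5)
river: ρ → (-5,16,11)
river: ρ → (11,6,-10)
ρ-cycle length = 8 (tail of 0 descent steps not counted)

8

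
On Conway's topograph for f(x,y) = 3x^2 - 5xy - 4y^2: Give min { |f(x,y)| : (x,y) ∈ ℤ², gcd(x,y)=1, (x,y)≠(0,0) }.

descent: ρ → (-4,5,3)  [lands on river]
river: ρ → (3,7,-2)
river: ρ → (-2,5,6)
river: ρ → (6,7,-1)
river: ρ → (-1,7,6)
river: ρ → (6,5,-2)
river: ρ → (-2,7,3)
river: ρ → (3,5,-4)
river: ρ → (-4,3,4)
river: ρ → (4,5,-3)
river: ρ → (-3,7,2)
river: ρ → (2,5,-6)
river: ρ → (-6,7,1)
river: ρ → (1,7,-6)
river: ρ → (-6,5,2)
river: ρ → (2,7,-3)
river: ρ → (-3,5,4)
river: ρ → (4,3,-4)
closes: descent 1, river 18
min |a| on river = 1

1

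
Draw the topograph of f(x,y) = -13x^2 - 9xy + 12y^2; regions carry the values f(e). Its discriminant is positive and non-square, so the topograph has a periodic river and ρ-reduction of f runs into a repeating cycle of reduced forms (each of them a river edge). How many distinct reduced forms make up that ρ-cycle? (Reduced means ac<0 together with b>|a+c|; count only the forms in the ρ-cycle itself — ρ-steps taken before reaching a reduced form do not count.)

D = 705, ⌊√D⌋ = 26
descent: ρ → (12,9,-13)  [lands on river]
river: ρ → (-13,17,8)
river: ρ → (8,15,-15)
river: ρ → (-15,15,8)
river: ρ → (8,17,-13)
river: ρ → (-13,9,12)
river: ρ → (12,15,-10)
river: ρ → (-10,25,2)
river: ρ → (2,23,-22)
river: ρ → (-22,21,3)
river: ρ → (3,21,-22)
river: ρ → (-22,23,2)
river: ρ → (2,25,-10)
river: ρ → (-10,15,12)
ρ-cycle length = 14 (tail of 1 descent step not counted)

14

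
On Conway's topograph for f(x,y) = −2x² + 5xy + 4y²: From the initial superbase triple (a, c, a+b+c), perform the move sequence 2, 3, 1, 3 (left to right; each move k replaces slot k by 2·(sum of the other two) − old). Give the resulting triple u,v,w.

start (-2,4,7) = (f(1,0),f(0,1),f(1,1))
replace slot 2: 2·((-2)+7) − 4 = 6 → (-2,6,7)
replace slot 3: 2·((-2)+6) − 7 = 1 → (-2,6,1)
replace slot 1: 2·(6+1) − (-2) = 16 → (16,6,1)
replace slot 3: 2·(16+6) − 1 = 43 → (16,6,43)

16,6,43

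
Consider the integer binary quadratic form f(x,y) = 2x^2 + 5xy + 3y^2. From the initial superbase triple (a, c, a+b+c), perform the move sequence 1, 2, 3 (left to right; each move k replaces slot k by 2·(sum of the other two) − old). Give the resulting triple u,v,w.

start (2,3,10) = (f(1,0),f(0,1),f(1,1))
replace slot 1: 2·(3+10) − 2 = 24 → (24,3,10)
replace slot 2: 2·(24+10) − 3 = 65 → (24,65,10)
replace slot 3: 2·(24+65) − 10 = 168 → (24,65,168)

24,65,168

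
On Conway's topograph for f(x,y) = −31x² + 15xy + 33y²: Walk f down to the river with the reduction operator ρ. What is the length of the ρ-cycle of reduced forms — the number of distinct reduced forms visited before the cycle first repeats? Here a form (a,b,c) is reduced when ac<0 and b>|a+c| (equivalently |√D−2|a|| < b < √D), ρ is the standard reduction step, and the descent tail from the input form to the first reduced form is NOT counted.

D = 4317, ⌊√D⌋ = 65
river: ρ → (33,51,-13)
river: ρ → (-13,53,29)
river: ρ → (29,63,-3)
river: ρ → (-3,63,29)
river: ρ → (29,53,-13)
river: ρ → (-13,51,33)
river: ρ → (33,15,-31)
river: ρ → (-31,47,17)
river: ρ → (17,55,-19)
river: ρ → (-19,59,11)
river: ρ → (11,51,-39)
river: ρ → (-39,27,23)
river: ρ → (23,65,-1)
river: ρ → (-1,65,23)
river: ρ → (23,27,-39)
river: ρ → (-39,51,11)
river: ρ → (11,59,-19)
river: ρ → (-19,55,17)
river: ρ → (17,47,-31)
river: ρ → (-31,15,33)
ρ-cycle length = 20 (tail of 0 descent steps not counted)

20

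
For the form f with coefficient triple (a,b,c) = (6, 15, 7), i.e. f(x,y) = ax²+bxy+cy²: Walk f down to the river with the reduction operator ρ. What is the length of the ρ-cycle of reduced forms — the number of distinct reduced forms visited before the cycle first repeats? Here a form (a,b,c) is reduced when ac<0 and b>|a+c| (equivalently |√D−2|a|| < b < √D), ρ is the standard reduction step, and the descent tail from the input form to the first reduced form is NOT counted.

D = 57, ⌊√D⌋ = 7
descent: ρ → (7,-1,-2)
descent: ρ → (-2,5,4)  [lands on river]
river: ρ → (4,3,-3)
river: ρ → (-3,3,4)
river: ρ → (4,5,-2)
river: ρ → (-2,7,1)
river: ρ → (1,7,-2)
ρ-cycle length = 6 (tail of 2 descent steps not counted)

6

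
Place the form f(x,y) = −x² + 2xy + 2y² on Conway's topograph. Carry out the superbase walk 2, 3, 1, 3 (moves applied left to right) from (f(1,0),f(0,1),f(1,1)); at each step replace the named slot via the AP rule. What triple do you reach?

start (-1,2,3) = (f(1,0),f(0,1),f(1,1))
replace slot 2: 2·((-1)+3) − 2 = 2 → (-1,2,3)
replace slot 3: 2·((-1)+2) − 3 = -1 → (-1,2,-1)
replace slot 1: 2·(2+(-1)) − (-1) = 3 → (3,2,-1)
replace slot 3: 2·(3+2) − (-1) = 11 → (3,2,11)

3,2,11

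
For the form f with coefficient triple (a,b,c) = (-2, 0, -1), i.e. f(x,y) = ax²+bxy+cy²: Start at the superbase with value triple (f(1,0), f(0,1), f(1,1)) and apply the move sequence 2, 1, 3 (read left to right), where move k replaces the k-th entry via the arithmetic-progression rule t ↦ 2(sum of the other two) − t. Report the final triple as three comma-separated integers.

start (-2,-1,-3) = (f(1,0),f(0,1),f(1,1))
replace slot 2: 2·((-2)+(-3)) − (-1) = -9 → (-2,-9,-3)
replace slot 1: 2·((-9)+(-3)) − (-2) = -22 → (-22,-9,-3)
replace slot 3: 2·((-22)+(-9)) − (-3) = -59 → (-22,-9,-59)

-22,-9,-59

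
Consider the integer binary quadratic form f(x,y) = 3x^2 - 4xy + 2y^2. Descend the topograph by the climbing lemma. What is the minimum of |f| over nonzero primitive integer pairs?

translate: b→2 (≡-4 mod 6), so (3,-4,2)→(3,2,1)
flip: (3,2,1)→(1,-2,3)
translate: b→0 (≡-2 mod 2), so (1,-2,3)→(1,0,2)
reduced (well bottom): (1,0,2) with a≤c, −a<b≤a
well minimum = a = 1

1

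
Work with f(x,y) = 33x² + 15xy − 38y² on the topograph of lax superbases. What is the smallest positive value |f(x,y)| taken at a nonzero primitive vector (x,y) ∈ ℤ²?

river: ρ → (-38,61,10)
river: ρ → (10,59,-44)
river: ρ → (-44,29,25)
river: ρ → (25,71,-2)
river: ρ → (-2,69,60)
river: ρ → (60,51,-11)
river: ρ → (-11,59,40)
river: ρ → (40,21,-30)
river: ρ → (-30,39,31)
river: ρ → (31,23,-38)
river: ρ → (-38,53,16)
river: ρ → (16,43,-53)
river: ρ → (-53,63,6)
river: ρ → (6,69,-20)
river: ρ → (-20,51,33)
river: ρ → (33,15,-38)
closes: descent 0, river 16
min |a| on river = 2

2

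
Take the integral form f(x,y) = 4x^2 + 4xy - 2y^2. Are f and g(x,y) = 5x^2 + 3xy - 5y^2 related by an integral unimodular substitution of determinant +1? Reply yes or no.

D₁ = 48, D₂ = 109
discriminants differ ⇒ not SL₂(ℤ)-equivalent

no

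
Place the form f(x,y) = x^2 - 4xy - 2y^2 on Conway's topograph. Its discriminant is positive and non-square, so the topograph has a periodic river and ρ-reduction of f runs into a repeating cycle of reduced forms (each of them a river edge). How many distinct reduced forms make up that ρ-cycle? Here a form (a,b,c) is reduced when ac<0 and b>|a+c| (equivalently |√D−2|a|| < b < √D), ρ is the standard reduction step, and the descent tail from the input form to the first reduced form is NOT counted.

D = 24, ⌊√D⌋ = 4
descent: ρ → (-2,4,1)  [lands on river]
river: ρ → (1,4,-2)
ρ-cycle length = 2 (tail of 1 descent step not counted)

2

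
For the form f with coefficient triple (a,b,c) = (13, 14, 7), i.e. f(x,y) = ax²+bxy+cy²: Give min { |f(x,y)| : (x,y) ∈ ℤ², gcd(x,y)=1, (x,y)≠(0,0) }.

translate: b→-12 (≡14 mod 26), so (13,14,7)→(13,-12,6)
flip: (13,-12,6)→(6,12,13)
translate: b→0 (≡12 mod 12), so (6,12,13)→(6,0,7)
reduced (well bottom): (6,0,7) with a≤c, −a<b≤a
well minimum = a = 6

6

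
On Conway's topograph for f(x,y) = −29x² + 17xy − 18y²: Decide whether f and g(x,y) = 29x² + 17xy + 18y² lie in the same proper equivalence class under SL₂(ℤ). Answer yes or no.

D₁ = -1799, D₂ = -1799
f is negative-definite; reduce −f:
−f: flip: (29,-17,18)→(18,17,29)
−f: reduced (well bottom): (18,17,29) with a≤c, −a<b≤a
flip sign back: reduced form of f is (-18,-17,-29)
g: flip: (29,17,18)→(18,-17,29)
g: reduced (well bottom): (18,-17,29) with a≤c, −a<b≤a
reduced forms (-18, -17, -29) vs (18, -17, 29) ⇒ inequivalent

no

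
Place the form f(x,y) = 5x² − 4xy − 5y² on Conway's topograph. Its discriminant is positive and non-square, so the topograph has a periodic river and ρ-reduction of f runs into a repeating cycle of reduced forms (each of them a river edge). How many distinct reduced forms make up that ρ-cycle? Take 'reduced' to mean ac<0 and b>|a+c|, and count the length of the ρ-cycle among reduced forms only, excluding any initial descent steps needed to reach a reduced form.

D = 116, ⌊√D⌋ = 10
descent: ρ → (-5,4,5)  [lands on river]
river: ρ → (5,6,-4)
river: ρ → (-4,10,1)
river: ρ → (1,10,-4)
river: ρ → (-4,6,5)
river: ρ → (5,4,-5)
river: ρ → (-5,6,4)
river: ρ → (4,10,-1)
river: ρ → (-1,10,4)
river: ρ → (4,6,-5)
ρ-cycle length = 10 (tail of 1 descent step not counted)

10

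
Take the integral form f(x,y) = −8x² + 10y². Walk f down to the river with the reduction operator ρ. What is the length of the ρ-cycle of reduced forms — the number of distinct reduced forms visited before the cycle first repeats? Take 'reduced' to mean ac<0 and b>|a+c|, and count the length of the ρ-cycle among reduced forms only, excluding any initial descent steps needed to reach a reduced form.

D = 320, ⌊√D⌋ = 17
descent: ρ → (10,0,-8)
descent: ρ → (-8,16,2)  [lands on river]
river: ρ → (2,16,-8)
ρ-cycle length = 2 (tail of 2 descent steps not counted)

2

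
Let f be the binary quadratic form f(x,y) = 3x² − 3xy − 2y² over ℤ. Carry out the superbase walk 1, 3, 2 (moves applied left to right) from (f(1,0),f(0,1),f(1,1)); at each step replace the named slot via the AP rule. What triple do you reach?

start (3,-2,-2) = (f(1,0),f(0,1),f(1,1))
replace slot 1: 2·((-2)+(-2)) − 3 = -11 → (-11,-2,-2)
replace slot 3: 2·((-11)+(-2)) − (-2) = -24 → (-11,-2,-24)
replace slot 2: 2·((-11)+(-24)) − (-2) = -68 → (-11,-68,-24)

-11,-68,-24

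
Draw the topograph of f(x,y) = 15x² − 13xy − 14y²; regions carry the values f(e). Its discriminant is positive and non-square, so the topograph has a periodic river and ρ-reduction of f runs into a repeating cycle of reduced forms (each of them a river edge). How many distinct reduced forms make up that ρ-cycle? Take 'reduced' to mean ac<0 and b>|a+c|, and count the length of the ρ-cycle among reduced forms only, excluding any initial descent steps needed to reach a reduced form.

D = 1009, ⌊√D⌋ = 31
descent: ρ → (-14,13,15)  [lands on river]
river: ρ → (15,17,-12)
river: ρ → (-12,31,1)
river: ρ → (1,31,-12)
river: ρ → (-12,17,15)
river: ρ → (15,13,-14)
river: ρ → (-14,15,14)
river: ρ → (14,13,-15)
river: ρ → (-15,17,12)
river: ρ → (12,31,-1)
river: ρ → (-1,31,12)
river: ρ → (12,17,-15)
river: ρ → (-15,13,14)
river: ρ → (14,15,-14)
ρ-cycle length = 14 (tail of 1 descent step not counted)

14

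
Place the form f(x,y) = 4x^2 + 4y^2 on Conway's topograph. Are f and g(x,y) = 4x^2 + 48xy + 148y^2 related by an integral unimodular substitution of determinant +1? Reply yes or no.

D₁ = -64, D₂ = -64
f: reduced (well bottom): (4,0,4) with a≤c, −a<b≤a
g: translate: b→0 (≡48 mod 8), so (4,48,148)→(4,0,4)
g: reduced (well bottom): (4,0,4) with a≤c, −a<b≤a
reduced forms (4, 0, 4) vs (4, 0, 4) ⇒ equivalent

yes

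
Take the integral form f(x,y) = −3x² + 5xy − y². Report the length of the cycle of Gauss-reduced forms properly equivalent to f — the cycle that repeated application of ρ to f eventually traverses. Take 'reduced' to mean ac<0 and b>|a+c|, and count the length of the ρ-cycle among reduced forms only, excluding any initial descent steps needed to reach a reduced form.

D = 13, ⌊√D⌋ = 3
descent: ρ → (-1,3,1)  [lands on river]
river: ρ → (1,3,-1)
ρ-cycle length = 2 (tail of 1 descent step not counted)

2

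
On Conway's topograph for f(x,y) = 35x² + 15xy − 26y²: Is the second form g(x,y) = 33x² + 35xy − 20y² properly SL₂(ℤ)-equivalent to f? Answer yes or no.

D₁ = 3865, D₂ = 3865
river cycle of f (length 90): (-26, 37, 24), (24, 59, -4), (-4, 61, 9), (9, 47, -46), (-46, 45, 10), (10, 55, -21), (-21, 29, 36), (36, 43, -14), (-14, 41, 39), (39, 37, -16), … (80 more)
river cycle of g (length 98): (-20, 45, 23), (23, 47, -18), (-18, 61, 2), (2, 59, -48), (-48, 37, 13), (13, 41, -42), (-42, 43, 12), (12, 53, -22), (-22, 35, 30), (30, 25, -27), … (88 more)
cycles differ ⇒ inequivalent

no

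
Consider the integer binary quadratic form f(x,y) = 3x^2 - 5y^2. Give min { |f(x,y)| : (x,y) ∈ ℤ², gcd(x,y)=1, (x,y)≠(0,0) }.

descent: ρ → (-5,0,3)
descent: ρ → (3,6,-2)  [lands on river]
river: ρ → (-2,6,3)
closes: descent 2, river 2
min |a| on river = 2

2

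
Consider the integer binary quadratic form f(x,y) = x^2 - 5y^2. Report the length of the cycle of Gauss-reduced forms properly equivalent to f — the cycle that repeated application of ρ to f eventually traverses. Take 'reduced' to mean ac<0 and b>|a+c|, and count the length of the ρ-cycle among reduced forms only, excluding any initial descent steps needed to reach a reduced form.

D = 20, ⌊√D⌋ = 4
descent: ρ → (-5,0,1)
descent: ρ → (1,4,-1)  [lands on river]
river: ρ → (-1,4,1)
ρ-cycle length = 2 (tail of 2 descent steps not counted)

2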